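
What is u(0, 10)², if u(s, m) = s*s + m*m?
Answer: 10000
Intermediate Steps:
u(s, m) = m² + s² (u(s, m) = s² + m² = m² + s²)
u(0, 10)² = (10² + 0²)² = (100 + 0)² = 100² = 10000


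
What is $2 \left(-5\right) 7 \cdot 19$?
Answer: $-1330$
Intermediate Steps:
$2 \left(-5\right) 7 \cdot 19 = \left(-10\right) 7 \cdot 19 = \left(-70\right) 19 = -1330$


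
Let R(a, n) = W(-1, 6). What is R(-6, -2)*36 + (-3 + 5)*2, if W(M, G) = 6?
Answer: 220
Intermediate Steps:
R(a, n) = 6
R(-6, -2)*36 + (-3 + 5)*2 = 6*36 + (-3 + 5)*2 = 216 + 2*2 = 216 + 4 = 220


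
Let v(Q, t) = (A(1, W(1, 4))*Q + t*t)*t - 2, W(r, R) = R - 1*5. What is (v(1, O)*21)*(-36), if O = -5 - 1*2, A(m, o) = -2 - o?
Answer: 255528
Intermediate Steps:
W(r, R) = -5 + R (W(r, R) = R - 5 = -5 + R)
O = -7 (O = -5 - 2 = -7)
v(Q, t) = -2 + t*(t² - Q) (v(Q, t) = ((-2 - (-5 + 4))*Q + t*t)*t - 2 = ((-2 - 1*(-1))*Q + t²)*t - 2 = ((-2 + 1)*Q + t²)*t - 2 = (-Q + t²)*t - 2 = (t² - Q)*t - 2 = t*(t² - Q) - 2 = -2 + t*(t² - Q))
(v(1, O)*21)*(-36) = ((-2 + (-7)³ - 1*1*(-7))*21)*(-36) = ((-2 - 343 + 7)*21)*(-36) = -338*21*(-36) = -7098*(-36) = 255528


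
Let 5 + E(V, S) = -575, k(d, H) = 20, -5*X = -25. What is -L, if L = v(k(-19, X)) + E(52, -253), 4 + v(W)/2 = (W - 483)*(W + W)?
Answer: 37628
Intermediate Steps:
X = 5 (X = -1/5*(-25) = 5)
v(W) = -8 + 4*W*(-483 + W) (v(W) = -8 + 2*((W - 483)*(W + W)) = -8 + 2*((-483 + W)*(2*W)) = -8 + 2*(2*W*(-483 + W)) = -8 + 4*W*(-483 + W))
E(V, S) = -580 (E(V, S) = -5 - 575 = -580)
L = -37628 (L = (-8 - 1932*20 + 4*20**2) - 580 = (-8 - 38640 + 4*400) - 580 = (-8 - 38640 + 1600) - 580 = -37048 - 580 = -37628)
-L = -1*(-37628) = 37628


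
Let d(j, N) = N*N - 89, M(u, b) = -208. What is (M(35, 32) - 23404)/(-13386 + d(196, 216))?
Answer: -23612/33181 ≈ -0.71161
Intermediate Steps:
d(j, N) = -89 + N² (d(j, N) = N² - 89 = -89 + N²)
(M(35, 32) - 23404)/(-13386 + d(196, 216)) = (-208 - 23404)/(-13386 + (-89 + 216²)) = -23612/(-13386 + (-89 + 46656)) = -23612/(-13386 + 46567) = -23612/33181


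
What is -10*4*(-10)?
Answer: 400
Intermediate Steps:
-10*4*(-10) = -40*(-10) = 400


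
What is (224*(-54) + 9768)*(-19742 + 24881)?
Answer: -11963592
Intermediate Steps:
(224*(-54) + 9768)*(-19742 + 24881) = (-12096 + 9768)*5139 = -2328*5139 = -11963592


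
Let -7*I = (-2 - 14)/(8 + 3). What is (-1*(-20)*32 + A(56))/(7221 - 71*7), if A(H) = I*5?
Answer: 12340/129437 ≈ 0.095336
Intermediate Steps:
I = 16/77 (I = -(-2 - 14)/(7*(8 + 3)) = -(-16)/(7*11) = -⅐*(-16/11) = 16/77 ≈ 0.20779)
A(H) = 80/77 (A(H) = (16/77)*5 = 80/77)
(-1*(-20)*32 + A(56))/(7221 - 71*7) = (-1*(-20)*32 + 80/77)/(7221 - 71*7) = (20*32 + 80/77)/(7221 - 497) = (640 + 80/77)/6724 = (49360/77)*(1/6724) = 12340/129437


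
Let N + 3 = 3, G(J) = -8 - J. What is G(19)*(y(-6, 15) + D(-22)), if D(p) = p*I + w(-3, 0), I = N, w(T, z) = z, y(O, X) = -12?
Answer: 324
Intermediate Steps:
N = 0 (N = -3 + 3 = 0)
I = 0
D(p) = 0 (D(p) = p*0 + 0 = 0 + 0 = 0)
G(19)*(y(-6, 15) + D(-22)) = (-8 - 1*19)*(-12 + 0) = (-8 - 19)*(-12) = -27*(-12) = 324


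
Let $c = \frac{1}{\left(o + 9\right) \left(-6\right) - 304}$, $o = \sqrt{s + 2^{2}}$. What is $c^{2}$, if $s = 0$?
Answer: $\frac{1}{136900} \approx 7.3046 \cdot 10^{-6}$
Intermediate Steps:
$o = 2$ ($o = \sqrt{0 + 2^{2}} = \sqrt{0 + 4} = \sqrt{4} = 2$)
$c = - \frac{1}{370}$ ($c = \frac{1}{\left(2 + 9\right) \left(-6\right) - 304} = \frac{1}{11 \left(-6\right) - 304} = \frac{1}{-66 - 304} = \frac{1}{-370} = - \frac{1}{370} \approx -0.0027027$)
$c^{2} = \left(- \frac{1}{370}\right)^{2} = \frac{1}{136900}$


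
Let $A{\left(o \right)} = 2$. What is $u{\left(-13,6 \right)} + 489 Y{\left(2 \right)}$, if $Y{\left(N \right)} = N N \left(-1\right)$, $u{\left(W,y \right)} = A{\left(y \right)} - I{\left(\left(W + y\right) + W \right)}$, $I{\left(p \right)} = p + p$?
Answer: $-1914$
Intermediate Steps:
$I{\left(p \right)} = 2 p$
$u{\left(W,y \right)} = 2 - 4 W - 2 y$ ($u{\left(W,y \right)} = 2 - 2 \left(\left(W + y\right) + W\right) = 2 - 2 \left(y + 2 W\right) = 2 - \left(2 y + 4 W\right) = 2 - 4 W - 2 y$)
$Y{\left(N \right)} = - N^{2}$ ($Y{\left(N \right)} = N^{2} \left(-1\right) = - N^{2}$)
$u{\left(-13,6 \right)} + 489 Y{\left(2 \right)} = \left(2 - -52 - 12\right) + 489 \left(- 2^{2}\right) = \left(2 + 52 - 12\right) + 489 \left(\left(-1\right) 4\right) = 42 + 489 \left(-4\right) = 42 - 1956 = -1914$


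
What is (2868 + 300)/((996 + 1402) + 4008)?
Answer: 1584/3203 ≈ 0.49454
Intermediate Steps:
(2868 + 300)/((996 + 1402) + 4008) = 3168/(2398 + 4008) = 3168/6406 = 3168*(1/6406) = 1584/3203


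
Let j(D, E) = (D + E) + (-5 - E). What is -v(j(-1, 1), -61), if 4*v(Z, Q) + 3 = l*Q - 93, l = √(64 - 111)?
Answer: 24 + 61*I*√47/4 ≈ 24.0 + 104.55*I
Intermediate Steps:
l = I*√47 (l = √(-47) = I*√47 ≈ 6.8557*I)
j(D, E) = -5 + D
v(Z, Q) = -24 + I*Q*√47/4 (v(Z, Q) = -¾ + ((I*√47)*Q - 93)/4 = -¾ + (I*Q*√47 - 93)/4 = -¾ + (-93 + I*Q*√47)/4 = -¾ + (-93/4 + I*Q*√47/4) = -24 + I*Q*√47/4)
-v(j(-1, 1), -61) = -(-24 + (¼)*I*(-61)*√47) = -(-24 - 61*I*√47/4) = 24 + 61*I*√47/4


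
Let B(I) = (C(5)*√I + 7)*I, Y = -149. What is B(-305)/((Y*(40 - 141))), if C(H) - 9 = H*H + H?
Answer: -2135/15049 - 11895*I*√305/15049 ≈ -0.14187 - 13.804*I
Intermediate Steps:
C(H) = 9 + H + H² (C(H) = 9 + (H*H + H) = 9 + (H² + H) = 9 + (H + H²) = 9 + H + H²)
B(I) = I*(7 + 39*√I) (B(I) = ((9 + 5 + 5²)*√I + 7)*I = ((9 + 5 + 25)*√I + 7)*I = (39*√I + 7)*I = (7 + 39*√I)*I = I*(7 + 39*√I))
B(-305)/((Y*(40 - 141))) = (7*(-305) + 39*(-305)^(3/2))/((-149*(40 - 141))) = (-2135 + 39*(-305*I*√305))/((-149*(-101))) = (-2135 - 11895*I*√305)/15049 = (-2135 - 11895*I*√305)*(1/15049) = -2135/15049 - 11895*I*√305/15049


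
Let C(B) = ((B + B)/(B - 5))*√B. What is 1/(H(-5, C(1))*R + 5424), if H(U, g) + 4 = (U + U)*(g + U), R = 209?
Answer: 1/16083 ≈ 6.2177e-5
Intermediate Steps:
C(B) = 2*B^(3/2)/(-5 + B) (C(B) = ((2*B)/(-5 + B))*√B = (2*B/(-5 + B))*√B = 2*B^(3/2)/(-5 + B))
H(U, g) = -4 + 2*U*(U + g) (H(U, g) = -4 + (U + U)*(g + U) = -4 + (2*U)*(U + g) = -4 + 2*U*(U + g))
1/(H(-5, C(1))*R + 5424) = 1/((-4 + 2*(-5)² + 2*(-5)*(2*1^(3/2)/(-5 + 1)))*209 + 5424) = 1/((-4 + 2*25 + 2*(-5)*(2*1/(-4)))*209 + 5424) = 1/((-4 + 50 + 2*(-5)*(2*1*(-¼)))*209 + 5424) = 1/((-4 + 50 + 2*(-5)*(-½))*209 + 5424) = 1/((-4 + 50 + 5)*209 + 5424) = 1/(51*209 + 5424) = 1/(10659 + 5424) = 1/16083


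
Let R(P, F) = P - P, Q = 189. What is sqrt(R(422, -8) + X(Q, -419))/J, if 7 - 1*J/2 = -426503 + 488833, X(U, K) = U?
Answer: -3*sqrt(21)/124646 ≈ -0.00011029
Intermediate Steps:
R(P, F) = 0
J = -124646 (J = 14 - 2*(-426503 + 488833) = 14 - 2*62330 = 14 - 124660 = -124646)
sqrt(R(422, -8) + X(Q, -419))/J = sqrt(0 + 189)/(-124646) = sqrt(189)*(-1/124646) = (3*sqrt(21))*(-1/124646) = -3*sqrt(21)/124646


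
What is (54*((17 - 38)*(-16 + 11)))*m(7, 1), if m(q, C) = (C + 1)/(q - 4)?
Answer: 3780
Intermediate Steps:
m(q, C) = (1 + C)/(-4 + q)
(54*((17 - 38)*(-16 + 11)))*m(7, 1) = (54*((17 - 38)*(-16 + 11)))*((1 + 1)/(-4 + 7)) = (54*(-21*(-5)))*(2/3) = (54*105)*((1/3)*2) = 5670*(2/3) = 3780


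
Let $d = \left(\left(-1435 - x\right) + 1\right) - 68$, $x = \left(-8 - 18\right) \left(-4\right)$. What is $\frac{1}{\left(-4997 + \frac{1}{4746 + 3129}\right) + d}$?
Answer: $- \frac{7875}{51998624} \approx -0.00015145$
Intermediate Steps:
$x = 104$ ($x = \left(-26\right) \left(-4\right) = 104$)
$d = -1606$ ($d = \left(\left(-1435 - 104\right) + 1\right) - 68 = \left(-1539 + 1\right) - 68 = -1538 - 68 = -1606$)
$\frac{1}{\left(-4997 + \frac{1}{4746 + 3129}\right) + d} = \frac{1}{\left(-4997 + \frac{1}{4746 + 3129}\right) - 1606} = \frac{1}{\left(-4997 + \frac{1}{7875}\right) - 1606} = \frac{1}{- \frac{39351374}{7875} - 1606} = \frac{1}{- \frac{51998624}{7875}} = - \frac{7875}{51998624}$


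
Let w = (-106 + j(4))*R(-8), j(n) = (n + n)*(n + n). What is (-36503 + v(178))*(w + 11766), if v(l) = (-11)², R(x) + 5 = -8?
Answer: -447935184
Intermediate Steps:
R(x) = -13 (R(x) = -5 - 8 = -13)
v(l) = 121
j(n) = 4*n² (j(n) = (2*n)*(2*n) = 4*n²)
w = 546 (w = (-106 + 4*4²)*(-13) = (-106 + 4*16)*(-13) = (-106 + 64)*(-13) = -42*(-13) = 546)
(-36503 + v(178))*(w + 11766) = (-36503 + 121)*(546 + 11766) = -36382*12312 = -447935184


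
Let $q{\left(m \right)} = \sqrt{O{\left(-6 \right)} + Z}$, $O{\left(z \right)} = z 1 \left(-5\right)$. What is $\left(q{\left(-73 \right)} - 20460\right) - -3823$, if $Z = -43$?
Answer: $-16637 + i \sqrt{13} \approx -16637.0 + 3.6056 i$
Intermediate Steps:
$O{\left(z \right)} = - 5 z$ ($O{\left(z \right)} = z \left(-5\right) = - 5 z$)
$q{\left(m \right)} = i \sqrt{13}$ ($q{\left(m \right)} = \sqrt{\left(-5\right) \left(-6\right) - 43} = \sqrt{30 - 43} = \sqrt{-13} = i \sqrt{13}$)
$\left(q{\left(-73 \right)} - 20460\right) - -3823 = \left(i \sqrt{13} - 20460\right) - -3823 = \left(-20460 + i \sqrt{13}\right) + \left(3900 - 77\right) = \left(-20460 + i \sqrt{13}\right) + 3823 = -16637 + i \sqrt{13}$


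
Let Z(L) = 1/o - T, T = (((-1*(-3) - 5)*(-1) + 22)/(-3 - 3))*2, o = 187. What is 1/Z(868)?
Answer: 187/1497 ≈ 0.12492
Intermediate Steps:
T = -8 (T = (((3 - 5)*(-1) + 22)/(-6))*2 = ((-2*(-1) + 22)*(-⅙))*2 = ((2 + 22)*(-⅙))*2 = (24*(-⅙))*2 = -4*2 = -8)
Z(L) = 1497/187 (Z(L) = 1/187 - 1*(-8) = 1/187 + 8 = 1497/187)
1/Z(868) = 1/(1497/187) = 187/1497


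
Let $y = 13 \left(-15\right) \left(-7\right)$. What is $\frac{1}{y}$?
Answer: $\frac{1}{1365} \approx 0.0007326$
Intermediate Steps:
$y = 1365$ ($y = \left(-195\right) \left(-7\right) = 1365$)
$\frac{1}{y} = \frac{1}{1365}$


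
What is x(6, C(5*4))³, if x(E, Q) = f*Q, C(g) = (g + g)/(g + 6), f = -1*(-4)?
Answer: 512000/2197 ≈ 233.05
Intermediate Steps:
f = 4
C(g) = 2*g/(6 + g) (C(g) = (2*g)/(6 + g) = 2*g/(6 + g))
x(E, Q) = 4*Q
x(6, C(5*4))³ = (4*(2*(5*4)/(6 + 5*4)))³ = (4*(2*20/(6 + 20)))³ = (4*(2*20/26))³ = (4*(2*20*(1/26)))³ = (4*(20/13))³ = (80/13)³ = 512000/2197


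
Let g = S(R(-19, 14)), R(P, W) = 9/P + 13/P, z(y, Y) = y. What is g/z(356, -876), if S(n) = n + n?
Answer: -11/1691 ≈ -0.0065050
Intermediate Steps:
R(P, W) = 22/P
S(n) = 2*n
g = -44/19 (g = 2*(22/(-19)) = 2*(22*(-1/19)) = 2*(-22/19) = -44/19 ≈ -2.3158)
g/z(356, -876) = -44/19/356 = -44/19*1/356 = -11/1691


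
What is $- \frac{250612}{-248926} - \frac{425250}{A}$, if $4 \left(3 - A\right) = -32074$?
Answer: $- \frac{103845497342}{1996759909} \approx -52.007$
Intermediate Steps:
$A = \frac{16043}{2}$ ($A = 3 - - \frac{16037}{2} = 3 + \frac{16037}{2} = \frac{16043}{2} \approx 8021.5$)
$- \frac{250612}{-248926} - \frac{425250}{A} = - \frac{250612}{-248926} - \frac{425250}{\frac{16043}{2}} = \left(-250612\right) \left(- \frac{1}{248926}\right) - \frac{850500}{16043} = \frac{125306}{124463} - \frac{850500}{16043} = - \frac{103845497342}{1996759909}$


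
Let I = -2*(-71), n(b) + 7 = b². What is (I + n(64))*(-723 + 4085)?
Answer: 14224622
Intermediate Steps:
n(b) = -7 + b²
I = 142
(I + n(64))*(-723 + 4085) = (142 + (-7 + 64²))*(-723 + 4085) = (142 + (-7 + 4096))*3362 = (142 + 4089)*3362 = 4231*3362 = 14224622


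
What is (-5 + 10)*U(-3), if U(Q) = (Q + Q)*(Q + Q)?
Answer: 180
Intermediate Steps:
U(Q) = 4*Q² (U(Q) = (2*Q)*(2*Q) = 4*Q²)
(-5 + 10)*U(-3) = (-5 + 10)*(4*(-3)²) = 5*(4*9) = 5*36 = 180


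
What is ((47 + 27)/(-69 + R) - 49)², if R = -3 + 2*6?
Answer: 2271049/900 ≈ 2523.4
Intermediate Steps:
R = 9 (R = -3 + 12 = 9)
((47 + 27)/(-69 + R) - 49)² = ((47 + 27)/(-69 + 9) - 49)² = (74/(-60) - 49)² = (74*(-1/60) - 49)² = (-37/30 - 49)² = (-1507/30)² = 2271049/900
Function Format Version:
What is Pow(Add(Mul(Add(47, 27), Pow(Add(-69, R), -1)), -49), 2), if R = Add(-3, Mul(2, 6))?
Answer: Rational(2271049, 900) ≈ 2523.4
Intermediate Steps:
R = 9 (R = Add(-3, 12) = 9)
Pow(Add(Mul(Add(47, 27), Pow(Add(-69, R), -1)), -49), 2) = Pow(Add(Mul(Add(47, 27), Pow(Add(-69, 9), -1)), -49), 2) = Pow(Add(Mul(74, Pow(-60, -1)), -49), 2) = Pow(Add(Mul(74, Rational(-1, 60)), -49), 2) = Pow(Add(Rational(-37, 30), -49), 2) = Pow(Rational(-1507, 30), 2) = Rational(2271049, 900)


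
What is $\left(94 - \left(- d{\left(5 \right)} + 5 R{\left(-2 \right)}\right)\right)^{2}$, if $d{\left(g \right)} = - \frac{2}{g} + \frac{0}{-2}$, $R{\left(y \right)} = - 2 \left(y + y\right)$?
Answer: $\frac{71824}{25} \approx 2873.0$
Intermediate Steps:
$R{\left(y \right)} = - 4 y$ ($R{\left(y \right)} = - 2 \cdot 2 y = - 4 y$)
$d{\left(g \right)} = - \frac{2}{g}$ ($d{\left(g \right)} = - \frac{2}{g} + 0 \left(- \frac{1}{2}\right) = - \frac{2}{g} + 0 = - \frac{2}{g}$)
$\left(94 - \left(- d{\left(5 \right)} + 5 R{\left(-2 \right)}\right)\right)^{2} = \left(94 - \left(\frac{2}{5} + 5 \left(-4\right) \left(-2\right)\right)\right)^{2} = \left(94 - \frac{202}{5}\right)^{2} = \left(\frac{268}{5}\right)^{2} = \frac{71824}{25}$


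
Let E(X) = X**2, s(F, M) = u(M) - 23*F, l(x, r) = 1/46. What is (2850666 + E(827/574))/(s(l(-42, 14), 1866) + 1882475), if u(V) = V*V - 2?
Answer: 939226714945/1767450444466 ≈ 0.53140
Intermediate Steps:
l(x, r) = 1/46
u(V) = -2 + V**2 (u(V) = V**2 - 2 = -2 + V**2)
s(F, M) = -2 + M**2 - 23*F (s(F, M) = (-2 + M**2) - 23*F = -2 + M**2 - 23*F)
(2850666 + E(827/574))/(s(l(-42, 14), 1866) + 1882475) = (2850666 + (827/574)**2)/((-2 + 1866**2 - 23*1/46) + 1882475) = (2850666 + (827*(1/574))**2)/((-2 + 3481956 - 1/2) + 1882475) = (2850666 + (827/574)**2)/(6963907/2 + 1882475) = (2850666 + 683929/329476)/(10728857/2) = (939226714945/329476)*(2/10728857) = 939226714945/1767450444466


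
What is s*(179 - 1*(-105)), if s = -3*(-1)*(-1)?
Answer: -852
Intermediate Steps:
s = -3 (s = 3*(-1) = -3)
s*(179 - 1*(-105)) = -3*(179 - 1*(-105)) = -3*(179 + 105) = -3*284 = -852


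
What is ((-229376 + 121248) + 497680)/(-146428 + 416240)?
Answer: 97388/67453 ≈ 1.4438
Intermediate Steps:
((-229376 + 121248) + 497680)/(-146428 + 416240) = (-108128 + 497680)/269812 = 389552*(1/269812) = 97388/67453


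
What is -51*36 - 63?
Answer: -1899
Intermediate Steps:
-51*36 - 63 = -1836 - 63 = -1899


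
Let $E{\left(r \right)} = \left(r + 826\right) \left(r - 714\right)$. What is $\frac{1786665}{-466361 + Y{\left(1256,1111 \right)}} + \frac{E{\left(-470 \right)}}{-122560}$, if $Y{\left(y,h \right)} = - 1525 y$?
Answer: $\frac{12264814471}{4561072315} \approx 2.689$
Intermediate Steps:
$E{\left(r \right)} = \left(-714 + r\right) \left(826 + r\right)$ ($E{\left(r \right)} = \left(826 + r\right) \left(-714 + r\right) = \left(-714 + r\right) \left(826 + r\right)$)
$\frac{1786665}{-466361 + Y{\left(1256,1111 \right)}} + \frac{E{\left(-470 \right)}}{-122560} = \frac{1786665}{-466361 - 1915400} + \frac{-589764 + \left(-470\right)^{2} + 112 \left(-470\right)}{-122560} = \frac{1786665}{-466361 - 1915400} + \left(-589764 + 220900 - 52640\right) \left(- \frac{1}{122560}\right) = \frac{1786665}{-2381761} - - \frac{6586}{1915} = 1786665 \left(- \frac{1}{2381761}\right) + \frac{6586}{1915} = - \frac{1786665}{2381761} + \frac{6586}{1915} = \frac{12264814471}{4561072315}$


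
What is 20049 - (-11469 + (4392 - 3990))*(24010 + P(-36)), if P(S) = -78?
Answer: 264875493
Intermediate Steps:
20049 - (-11469 + (4392 - 3990))*(24010 + P(-36)) = 20049 - (-11469 + (4392 - 3990))*(24010 - 78) = 20049 - (-11469 + 402)*23932 = 20049 - (-11067)*23932 = 20049 - 1*(-264855444) = 20049 + 264855444 = 264875493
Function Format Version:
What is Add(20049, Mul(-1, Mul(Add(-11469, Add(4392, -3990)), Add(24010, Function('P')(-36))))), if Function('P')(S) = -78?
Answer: 264875493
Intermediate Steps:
Add(20049, Mul(-1, Mul(Add(-11469, Add(4392, -3990)), Add(24010, Function('P')(-36))))) = Add(20049, Mul(-1, Mul(Add(-11469, Add(4392, -3990)), Add(24010, -78)))) = Add(20049, Mul(-1, Mul(Add(-11469, 402), 23932))) = Add(20049, Mul(-1, Mul(-11067, 23932))) = Add(20049, Mul(-1, -264855444)) = Add(20049, 264855444) = 264875493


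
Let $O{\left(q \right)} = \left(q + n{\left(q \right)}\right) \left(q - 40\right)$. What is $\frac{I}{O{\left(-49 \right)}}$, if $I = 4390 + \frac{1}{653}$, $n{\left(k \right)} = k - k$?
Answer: $\frac{2866671}{2847733} \approx 1.0067$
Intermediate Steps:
$n{\left(k \right)} = 0$
$I = \frac{2866671}{653}$ ($I = 4390 + \frac{1}{653} = \frac{2866671}{653} \approx 4390.0$)
$O{\left(q \right)} = q \left(-40 + q\right)$ ($O{\left(q \right)} = \left(q + 0\right) \left(q - 40\right) = q \left(-40 + q\right)$)
$\frac{I}{O{\left(-49 \right)}} = \frac{2866671}{653 \left(- 49 \left(-40 - 49\right)\right)} = \frac{2866671}{653 \left(\left(-49\right) \left(-89\right)\right)} = \frac{2866671}{653 \cdot 4361} = \frac{2866671}{653} \cdot \frac{1}{4361} = \frac{2866671}{2847733}$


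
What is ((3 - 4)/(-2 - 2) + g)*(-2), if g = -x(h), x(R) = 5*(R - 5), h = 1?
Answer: -81/2 ≈ -40.500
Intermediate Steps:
x(R) = -25 + 5*R (x(R) = 5*(-5 + R) = -25 + 5*R)
g = 20 (g = -(-25 + 5*1) = -(-25 + 5) = -1*(-20) = 20)
((3 - 4)/(-2 - 2) + g)*(-2) = ((3 - 4)/(-2 - 2) + 20)*(-2) = (-1/(-4) + 20)*(-2) = (-¼*(-1) + 20)*(-2) = (¼ + 20)*(-2) = (81/4)*(-2) = -81/2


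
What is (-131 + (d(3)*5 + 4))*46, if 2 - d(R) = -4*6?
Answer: 138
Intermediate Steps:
d(R) = 26 (d(R) = 2 - (-4)*6 = 2 - 1*(-24) = 2 + 24 = 26)
(-131 + (d(3)*5 + 4))*46 = (-131 + (26*5 + 4))*46 = (-131 + (130 + 4))*46 = (-131 + 134)*46 = 3*46 = 138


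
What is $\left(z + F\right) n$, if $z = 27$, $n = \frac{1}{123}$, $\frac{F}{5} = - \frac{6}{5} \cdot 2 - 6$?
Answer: $- \frac{5}{41} \approx -0.12195$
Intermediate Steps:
$F = -42$ ($F = 5 \left(- \frac{6}{5} \cdot 2 - 6\right) = 5 \left(\left(-6\right) \frac{1}{5} \cdot 2 - 6\right) = 5 \left(\left(- \frac{6}{5}\right) 2 - 6\right) = 5 \left(- \frac{12}{5} - 6\right) = 5 \left(- \frac{42}{5}\right) = -42$)
$n = \frac{1}{123} \approx 0.0081301$
$\left(z + F\right) n = \left(27 - 42\right) \frac{1}{123} = \left(-15\right) \frac{1}{123} = - \frac{5}{41}$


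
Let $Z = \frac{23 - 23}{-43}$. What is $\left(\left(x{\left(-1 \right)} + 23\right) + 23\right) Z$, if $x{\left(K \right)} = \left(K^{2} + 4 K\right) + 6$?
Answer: $0$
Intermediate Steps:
$x{\left(K \right)} = 6 + K^{2} + 4 K$
$Z = 0$ ($Z = 0 \left(- \frac{1}{43}\right) = 0$)
$\left(\left(x{\left(-1 \right)} + 23\right) + 23\right) Z = \left(\left(\left(6 + \left(-1\right)^{2} + 4 \left(-1\right)\right) + 23\right) + 23\right) 0 = \left(\left(\left(6 + 1 - 4\right) + 23\right) + 23\right) 0 = \left(\left(3 + 23\right) + 23\right) 0 = \left(26 + 23\right) 0 = 49 \cdot 0 = 0$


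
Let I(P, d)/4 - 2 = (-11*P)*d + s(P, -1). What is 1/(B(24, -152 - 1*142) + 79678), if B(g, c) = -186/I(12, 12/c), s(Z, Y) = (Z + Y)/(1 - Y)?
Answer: 421/33542919 ≈ 1.2551e-5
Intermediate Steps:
s(Z, Y) = (Y + Z)/(1 - Y)
I(P, d) = 6 + 2*P - 44*P*d (I(P, d) = 8 + 4*((-11*P)*d + (-1*(-1) - P)/(-1 - 1)) = 8 + 4*(-11*P*d + (1 - P)/(-2)) = 8 + 4*(-11*P*d - (1 - P)/2) = 8 + 4*(-11*P*d + (-1/2 + P/2)) = 8 + 4*(-1/2 + P/2 - 11*P*d) = 8 + (-2 + 2*P - 44*P*d) = 6 + 2*P - 44*P*d)
B(g, c) = -186/(30 - 6336/c) (B(g, c) = -186/(6 + 2*12 - 44*12*12/c) = -186/(6 + 24 - 6336/c) = -186/(30 - 6336/c))
1/(B(24, -152 - 1*142) + 79678) = 1/(31*(-152 - 1*142)/(1056 - 5*(-152 - 1*142)) + 79678) = 1/(31*(-152 - 142)/(1056 - 5*(-152 - 142)) + 79678) = 1/(31*(-294)/(1056 - 5*(-294)) + 79678) = 1/(31*(-294)/(1056 + 1470) + 79678) = 1/(31*(-294)/2526 + 79678) = 1/(31*(-294)*(1/2526) + 79678) = 1/(-1519/421 + 79678) = 1/(33542919/421) = 421/33542919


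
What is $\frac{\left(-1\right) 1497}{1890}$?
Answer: $- \frac{499}{630} \approx -0.79206$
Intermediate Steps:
$\frac{\left(-1\right) 1497}{1890} = \left(-1497\right) \frac{1}{1890} = - \frac{499}{630}$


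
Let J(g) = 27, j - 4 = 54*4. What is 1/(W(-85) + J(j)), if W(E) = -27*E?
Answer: 1/2322 ≈ 0.00043066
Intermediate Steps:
j = 220 (j = 4 + 54*4 = 4 + 216 = 220)
1/(W(-85) + J(j)) = 1/(-27*(-85) + 27) = 1/(2295 + 27) = 1/2322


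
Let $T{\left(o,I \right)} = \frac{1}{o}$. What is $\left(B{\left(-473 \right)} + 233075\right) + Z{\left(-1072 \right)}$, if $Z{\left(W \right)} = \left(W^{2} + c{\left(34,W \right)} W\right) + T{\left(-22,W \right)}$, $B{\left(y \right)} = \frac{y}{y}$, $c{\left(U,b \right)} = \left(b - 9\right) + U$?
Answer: $\frac{55102167}{22} \approx 2.5046 \cdot 10^{6}$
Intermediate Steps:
$c{\left(U,b \right)} = -9 + U + b$ ($c{\left(U,b \right)} = \left(-9 + b\right) + U = -9 + U + b$)
$B{\left(y \right)} = 1$
$Z{\left(W \right)} = - \frac{1}{22} + W^{2} + W \left(25 + W\right)$ ($Z{\left(W \right)} = \left(W^{2} + \left(-9 + 34 + W\right) W\right) + \frac{1}{-22} = \left(W^{2} + \left(25 + W\right) W\right) - \frac{1}{22} = \left(W^{2} + W \left(25 + W\right)\right) - \frac{1}{22} = - \frac{1}{22} + W^{2} + W \left(25 + W\right)$)
$\left(B{\left(-473 \right)} + 233075\right) + Z{\left(-1072 \right)} = \left(1 + 233075\right) + \left(- \frac{1}{22} + 2 \left(-1072\right)^{2} + 25 \left(-1072\right)\right) = 233076 - - \frac{49974495}{22} = 233076 + \frac{49974495}{22} = \frac{55102167}{22}$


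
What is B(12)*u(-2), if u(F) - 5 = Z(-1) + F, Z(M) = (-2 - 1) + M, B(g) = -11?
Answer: 11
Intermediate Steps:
Z(M) = -3 + M
u(F) = 1 + F (u(F) = 5 + ((-3 - 1) + F) = 5 + (-4 + F) = 1 + F)
B(12)*u(-2) = -11*(1 - 2) = -11*(-1) = 11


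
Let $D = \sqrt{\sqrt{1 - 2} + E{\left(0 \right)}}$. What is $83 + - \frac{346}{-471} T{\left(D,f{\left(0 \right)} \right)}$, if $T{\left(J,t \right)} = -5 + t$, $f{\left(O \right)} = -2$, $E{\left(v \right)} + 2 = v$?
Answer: $\frac{36671}{471} \approx 77.858$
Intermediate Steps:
$E{\left(v \right)} = -2 + v$
$D = \sqrt{-2 + i}$ ($D = \sqrt{\sqrt{1 - 2} + \left(-2 + 0\right)} = \sqrt{\sqrt{-1} - 2} = \sqrt{i - 2} = \sqrt{-2 + i} \approx 0.34356 + 1.4553 i$)
$83 + - \frac{346}{-471} T{\left(D,f{\left(0 \right)} \right)} = 83 + - \frac{346}{-471} \left(-5 - 2\right) = 83 + \left(-346\right) \left(- \frac{1}{471}\right) \left(-7\right) = 83 + \frac{346}{471} \left(-7\right) = 83 - \frac{2422}{471} = \frac{36671}{471}$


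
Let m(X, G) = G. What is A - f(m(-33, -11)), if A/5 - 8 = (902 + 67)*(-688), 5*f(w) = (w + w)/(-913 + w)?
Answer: -699997201/210 ≈ -3.3333e+6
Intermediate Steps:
f(w) = 2*w/(5*(-913 + w)) (f(w) = ((w + w)/(-913 + w))/5 = ((2*w)/(-913 + w))/5 = (2*w/(-913 + w))/5 = 2*w/(5*(-913 + w)))
A = -3333320 (A = 40 + 5*((902 + 67)*(-688)) = 40 + 5*(969*(-688)) = 40 + 5*(-666672) = 40 - 3333360 = -3333320)
A - f(m(-33, -11)) = -3333320 - 2*(-11)/(5*(-913 - 11)) = -3333320 - 2*(-11)/(5*(-924)) = -3333320 - 2*(-11)*(-1)/(5*924) = -3333320 - 1*1/210 = -3333320 - 1/210 = -699997201/210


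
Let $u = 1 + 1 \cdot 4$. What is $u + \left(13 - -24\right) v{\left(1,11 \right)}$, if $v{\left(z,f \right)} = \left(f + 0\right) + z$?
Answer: $449$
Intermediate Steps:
$v{\left(z,f \right)} = f + z$
$u = 5$ ($u = 1 + 4 = 5$)
$u + \left(13 - -24\right) v{\left(1,11 \right)} = 5 + \left(13 - -24\right) \left(11 + 1\right) = 5 + \left(13 + 24\right) 12 = 5 + 37 \cdot 12 = 5 + 444 = 449$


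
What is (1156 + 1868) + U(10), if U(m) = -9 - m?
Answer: 3005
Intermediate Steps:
(1156 + 1868) + U(10) = (1156 + 1868) + (-9 - 1*10) = 3024 + (-9 - 10) = 3024 - 19 = 3005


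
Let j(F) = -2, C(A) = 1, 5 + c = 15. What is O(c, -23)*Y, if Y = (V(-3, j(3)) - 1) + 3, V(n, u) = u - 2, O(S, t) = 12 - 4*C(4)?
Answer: -16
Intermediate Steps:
c = 10 (c = -5 + 15 = 10)
O(S, t) = 8 (O(S, t) = 12 - 4 = 8)
V(n, u) = -2 + u
Y = -2 (Y = ((-2 - 2) - 1) + 3 = (-4 - 1) + 3 = -5 + 3 = -2)
O(c, -23)*Y = 8*(-2) = -16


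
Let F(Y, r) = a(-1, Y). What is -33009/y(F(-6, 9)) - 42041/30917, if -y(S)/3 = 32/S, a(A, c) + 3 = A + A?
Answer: -1702244067/989344 ≈ -1720.6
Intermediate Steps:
a(A, c) = -3 + 2*A (a(A, c) = -3 + (A + A) = -3 + 2*A)
F(Y, r) = -5 (F(Y, r) = -3 + 2*(-1) = -3 - 2 = -5)
y(S) = -96/S
-33009/y(F(-6, 9)) - 42041/30917 = -33009/((-96/(-5))) - 42041/30917 = -33009/((-96*(-1/5))) - 42041*1/30917 = -33009/96/5 - 42041/30917 = -33009*5/96 - 42041/30917 = -55015/32 - 42041/30917 = -1702244067/989344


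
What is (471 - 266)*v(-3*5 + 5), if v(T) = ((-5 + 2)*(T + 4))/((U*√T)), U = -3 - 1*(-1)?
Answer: 369*I*√10/2 ≈ 583.44*I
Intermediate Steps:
U = -2 (U = -3 + 1 = -2)
v(T) = -(-12 - 3*T)/(2*√T) (v(T) = ((-5 + 2)*(T + 4))/((-2*√T)) = (-3*(4 + T))*(-1/(2*√T)) = (-12 - 3*T)*(-1/(2*√T)) = -(-12 - 3*T)/(2*√T))
(471 - 266)*v(-3*5 + 5) = (471 - 266)*(3*(4 + (-3*5 + 5))/(2*√(-3*5 + 5))) = 205*(3*(4 + (-15 + 5))/(2*√(-15 + 5))) = 205*(3*(4 - 10)/(2*√(-10))) = 205*((3/2)*(-I*√10/10)*(-6)) = 205*(9*I*√10/10) = 369*I*√10/2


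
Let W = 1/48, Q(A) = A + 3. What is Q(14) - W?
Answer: 815/48 ≈ 16.979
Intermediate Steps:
Q(A) = 3 + A
W = 1/48 ≈ 0.020833
Q(14) - W = (3 + 14) - 1*1/48 = 17 - 1/48 = 815/48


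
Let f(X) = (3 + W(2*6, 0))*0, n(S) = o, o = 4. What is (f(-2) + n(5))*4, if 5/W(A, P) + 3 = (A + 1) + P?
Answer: 16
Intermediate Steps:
n(S) = 4
W(A, P) = 5/(-2 + A + P) (W(A, P) = 5/(-3 + ((A + 1) + P)) = 5/(-3 + ((1 + A) + P)) = 5/(-3 + (1 + A + P)) = 5/(-2 + A + P))
f(X) = 0 (f(X) = (3 + 5/(-2 + 2*6 + 0))*0 = (3 + 5/(-2 + 12 + 0))*0 = (3 + 5/10)*0 = (3 + 5*(1/10))*0 = (3 + 1/2)*0 = (7/2)*0 = 0)
(f(-2) + n(5))*4 = (0 + 4)*4 = 4*4 = 16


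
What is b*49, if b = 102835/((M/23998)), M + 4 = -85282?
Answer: -60461941085/42643 ≈ -1.4179e+6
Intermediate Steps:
M = -85286 (M = -4 - 85282 = -85286)
b = -1233917165/42643 (b = 102835/((-85286/23998)) = 102835/((-85286*1/23998)) = 102835/(-42643/11999) = 102835*(-11999/42643) = -1233917165/42643 ≈ -28936.)
b*49 = -1233917165/42643*49 = -60461941085/42643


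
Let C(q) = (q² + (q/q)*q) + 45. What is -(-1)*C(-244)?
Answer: 59337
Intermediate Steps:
C(q) = 45 + q + q² (C(q) = (q² + 1*q) + 45 = (q² + q) + 45 = (q + q²) + 45 = 45 + q + q²)
-(-1)*C(-244) = -(-1)*(45 - 244 + (-244)²) = -(-1)*(45 - 244 + 59536) = -(-1)*59337 = -1*(-59337) = 59337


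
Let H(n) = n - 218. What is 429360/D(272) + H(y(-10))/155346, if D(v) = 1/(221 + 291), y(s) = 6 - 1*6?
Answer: 17075035791251/77673 ≈ 2.1983e+8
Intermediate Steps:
y(s) = 0 (y(s) = 6 - 6 = 0)
H(n) = -218 + n
D(v) = 1/512
429360/D(272) + H(y(-10))/155346 = 429360/(1/512) + (-218 + 0)/155346 = 429360*512 - 218*1/155346 = 219832320 - 109/77673 = 17075035791251/77673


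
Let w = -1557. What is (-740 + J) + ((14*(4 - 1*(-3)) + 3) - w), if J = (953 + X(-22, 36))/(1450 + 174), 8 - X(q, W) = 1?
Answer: 186474/203 ≈ 918.59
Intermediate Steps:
X(q, W) = 7 (X(q, W) = 8 - 1*1 = 8 - 1 = 7)
J = 120/203 (J = (953 + 7)/(1450 + 174) = 960/1624 = 960*(1/1624) = 120/203 ≈ 0.59113)
(-740 + J) + ((14*(4 - 1*(-3)) + 3) - w) = (-740 + 120/203) + ((14*(4 - 1*(-3)) + 3) - 1*(-1557)) = -150100/203 + ((14*(4 + 3) + 3) + 1557) = -150100/203 + ((14*7 + 3) + 1557) = -150100/203 + ((98 + 3) + 1557) = -150100/203 + (101 + 1557) = -150100/203 + 1658 = 186474/203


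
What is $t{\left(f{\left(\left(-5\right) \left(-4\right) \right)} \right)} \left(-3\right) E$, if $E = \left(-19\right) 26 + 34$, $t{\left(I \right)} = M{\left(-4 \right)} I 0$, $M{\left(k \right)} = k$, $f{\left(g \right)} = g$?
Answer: $0$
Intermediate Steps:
$t{\left(I \right)} = 0$ ($t{\left(I \right)} = - 4 I 0 = 0$)
$E = -460$ ($E = -494 + 34 = -460$)
$t{\left(f{\left(\left(-5\right) \left(-4\right) \right)} \right)} \left(-3\right) E = 0 \left(-3\right) \left(-460\right) = 0 \left(-460\right) = 0$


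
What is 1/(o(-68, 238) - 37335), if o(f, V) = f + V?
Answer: -1/37165 ≈ -2.6907e-5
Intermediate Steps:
o(f, V) = V + f
1/(o(-68, 238) - 37335) = 1/((238 - 68) - 37335) = 1/(170 - 37335) = 1/(-37165) = -1/37165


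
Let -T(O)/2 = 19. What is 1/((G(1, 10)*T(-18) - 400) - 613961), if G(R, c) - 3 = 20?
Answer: -1/615235 ≈ -1.6254e-6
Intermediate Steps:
G(R, c) = 23 (G(R, c) = 3 + 20 = 23)
T(O) = -38 (T(O) = -2*19 = -38)
1/((G(1, 10)*T(-18) - 400) - 613961) = 1/((23*(-38) - 400) - 613961) = 1/((-874 - 400) - 613961) = 1/(-1274 - 613961) = 1/(-615235) = -1/615235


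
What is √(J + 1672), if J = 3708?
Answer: 2*√1345 ≈ 73.349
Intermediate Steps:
√(J + 1672) = √(3708 + 1672) = √5380 = 2*√1345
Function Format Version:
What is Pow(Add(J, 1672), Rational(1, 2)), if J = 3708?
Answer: Mul(2, Pow(1345, Rational(1, 2))) ≈ 73.349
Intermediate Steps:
Pow(Add(J, 1672), Rational(1, 2)) = Pow(Add(3708, 1672), Rational(1, 2)) = Pow(5380, Rational(1, 2)) = Mul(2, Pow(1345, Rational(1, 2)))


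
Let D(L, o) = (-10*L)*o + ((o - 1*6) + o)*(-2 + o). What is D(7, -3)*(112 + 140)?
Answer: 68040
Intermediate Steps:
D(L, o) = (-6 + 2*o)*(-2 + o) - 10*L*o (D(L, o) = -10*L*o + ((o - 6) + o)*(-2 + o) = -10*L*o + ((-6 + o) + o)*(-2 + o) = -10*L*o + (-6 + 2*o)*(-2 + o) = (-6 + 2*o)*(-2 + o) - 10*L*o)
D(7, -3)*(112 + 140) = (12 - 10*(-3) + 2*(-3)² - 10*7*(-3))*(112 + 140) = (12 + 30 + 2*9 + 210)*252 = (12 + 30 + 18 + 210)*252 = 270*252 = 68040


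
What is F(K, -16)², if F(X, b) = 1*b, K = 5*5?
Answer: 256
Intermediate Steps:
K = 25
F(X, b) = b
F(K, -16)² = (-16)² = 256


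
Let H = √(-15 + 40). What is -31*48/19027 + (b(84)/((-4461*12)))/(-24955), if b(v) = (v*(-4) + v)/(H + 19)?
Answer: -189314866387/2420761828440 ≈ -0.078205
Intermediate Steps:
H = 5 (H = √25 = 5)
b(v) = -v/8 (b(v) = (v*(-4) + v)/(5 + 19) = (-4*v + v)/24 = -3*v*(1/24) = -v/8)
-31*48/19027 + (b(84)/((-4461*12)))/(-24955) = -31*48/19027 + ((-⅛*84)/((-4461*12)))/(-24955) = -1488*1/19027 - 21/2/(-53532)*(-1/24955) = -1488/19027 - 21/2*(-1/53532)*(-1/24955) = -1488/19027 + (7/35688)*(-1/24955) = -1488/19027 - 1/127227720 = -189314866387/2420761828440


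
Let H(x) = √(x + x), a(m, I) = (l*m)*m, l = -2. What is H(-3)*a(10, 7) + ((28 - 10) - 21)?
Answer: -3 - 200*I*√6 ≈ -3.0 - 489.9*I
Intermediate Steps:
a(m, I) = -2*m² (a(m, I) = (-2*m)*m = -2*m²)
H(x) = √2*√x (H(x) = √(2*x) = √2*√x)
H(-3)*a(10, 7) + ((28 - 10) - 21) = (√2*√(-3))*(-2*10²) + ((28 - 10) - 21) = (√2*(I*√3))*(-2*100) + (18 - 21) = (I*√6)*(-200) - 3 = -200*I*√6 - 3 = -3 - 200*I*√6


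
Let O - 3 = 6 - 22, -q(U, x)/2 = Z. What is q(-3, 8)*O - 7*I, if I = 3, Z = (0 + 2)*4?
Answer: 187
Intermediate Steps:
Z = 8 (Z = 2*4 = 8)
q(U, x) = -16 (q(U, x) = -2*8 = -16)
O = -13 (O = 3 + (6 - 22) = 3 - 16 = -13)
q(-3, 8)*O - 7*I = -16*(-13) - 7*3 = 208 - 21 = 187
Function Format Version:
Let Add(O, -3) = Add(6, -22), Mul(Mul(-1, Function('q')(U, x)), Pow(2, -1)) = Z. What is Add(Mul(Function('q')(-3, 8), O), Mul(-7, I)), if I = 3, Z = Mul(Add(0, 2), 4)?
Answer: 187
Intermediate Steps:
Z = 8 (Z = Mul(2, 4) = 8)
Function('q')(U, x) = -16 (Function('q')(U, x) = Mul(-2, 8) = -16)
O = -13 (O = Add(3, Add(6, -22)) = Add(3, -16) = -13)
Add(Mul(Function('q')(-3, 8), O), Mul(-7, I)) = Add(Mul(-16, -13), Mul(-7, 3)) = Add(208, -21) = 187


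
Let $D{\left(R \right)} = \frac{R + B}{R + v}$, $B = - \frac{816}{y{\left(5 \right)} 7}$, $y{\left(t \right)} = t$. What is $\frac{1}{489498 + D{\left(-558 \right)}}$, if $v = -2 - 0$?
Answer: $\frac{9800}{4797090573} \approx 2.0429 \cdot 10^{-6}$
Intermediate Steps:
$v = -2$ ($v = -2 + 0 = -2$)
$B = - \frac{816}{35}$ ($B = - \frac{816}{5 \cdot 7} = - \frac{816}{35} \approx -23.314$)
$D{\left(R \right)} = \frac{- \frac{816}{35} + R}{-2 + R}$ ($D{\left(R \right)} = \frac{R - \frac{816}{35}}{R - 2} = \frac{- \frac{816}{35} + R}{-2 + R}$)
$\frac{1}{489498 + D{\left(-558 \right)}} = \frac{1}{489498 + \frac{- \frac{816}{35} - 558}{-2 - 558}} = \frac{1}{489498 + \frac{1}{-560} \left(- \frac{20346}{35}\right)} = \frac{1}{489498 - - \frac{10173}{9800}} = \frac{1}{489498 + \frac{10173}{9800}} = \frac{1}{\frac{4797090573}{9800}} = \frac{9800}{4797090573}$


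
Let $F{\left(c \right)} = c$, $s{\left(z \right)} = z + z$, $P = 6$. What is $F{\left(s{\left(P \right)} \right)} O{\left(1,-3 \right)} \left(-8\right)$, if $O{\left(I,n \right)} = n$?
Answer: $288$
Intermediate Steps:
$s{\left(z \right)} = 2 z$
$F{\left(s{\left(P \right)} \right)} O{\left(1,-3 \right)} \left(-8\right) = 2 \cdot 6 \left(-3\right) \left(-8\right) = 12 \left(-3\right) \left(-8\right) = \left(-36\right) \left(-8\right) = 288$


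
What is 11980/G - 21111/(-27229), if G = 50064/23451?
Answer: 637571108627/113599388 ≈ 5612.5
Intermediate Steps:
G = 16688/7817 (G = 50064*(1/23451) = 16688/7817 ≈ 2.1348)
11980/G - 21111/(-27229) = 11980/(16688/7817) - 21111/(-27229) = 11980*(7817/16688) - 21111*(-1/27229) = 23411915/4172 + 21111/27229 = 637571108627/113599388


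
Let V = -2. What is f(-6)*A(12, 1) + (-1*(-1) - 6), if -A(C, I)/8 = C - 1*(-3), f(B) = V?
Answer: 235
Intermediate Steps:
f(B) = -2
A(C, I) = -24 - 8*C (A(C, I) = -8*(C - 1*(-3)) = -8*(C + 3) = -8*(3 + C) = -24 - 8*C)
f(-6)*A(12, 1) + (-1*(-1) - 6) = -2*(-24 - 8*12) + (-1*(-1) - 6) = -2*(-24 - 96) + (1 - 6) = -2*(-120) - 5 = 240 - 5 = 235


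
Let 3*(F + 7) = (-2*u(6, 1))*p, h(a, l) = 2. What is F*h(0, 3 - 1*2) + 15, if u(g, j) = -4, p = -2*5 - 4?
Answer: -221/3 ≈ -73.667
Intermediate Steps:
p = -14 (p = -10 - 4 = -14)
F = -133/3 (F = -7 + (-2*(-4)*(-14))/3 = -7 + (8*(-14))/3 = -7 + (⅓)*(-112) = -7 - 112/3 = -133/3 ≈ -44.333)
F*h(0, 3 - 1*2) + 15 = -133/3*2 + 15 = -266/3 + 15 = -221/3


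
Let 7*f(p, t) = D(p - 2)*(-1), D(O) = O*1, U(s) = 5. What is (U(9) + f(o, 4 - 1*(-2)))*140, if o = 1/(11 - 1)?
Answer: 738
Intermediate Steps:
o = 1/10 ≈ 0.10000
D(O) = O
f(p, t) = 2/7 - p/7 (f(p, t) = ((p - 2)*(-1))/7 = ((-2 + p)*(-1))/7 = (2 - p)/7 = 2/7 - p/7)
(U(9) + f(o, 4 - 1*(-2)))*140 = (5 + (2/7 - 1/7*1/10))*140 = (5 + (2/7 - 1/70))*140 = (5 + 19/70)*140 = (369/70)*140 = 738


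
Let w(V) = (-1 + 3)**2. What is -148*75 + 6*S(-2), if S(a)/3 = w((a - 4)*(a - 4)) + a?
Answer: -11064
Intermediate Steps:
w(V) = 4 (w(V) = 2**2 = 4)
S(a) = 12 + 3*a (S(a) = 3*(4 + a) = 12 + 3*a)
-148*75 + 6*S(-2) = -148*75 + 6*(12 + 3*(-2)) = -11100 + 6*(12 - 6) = -11100 + 6*6 = -11100 + 36 = -11064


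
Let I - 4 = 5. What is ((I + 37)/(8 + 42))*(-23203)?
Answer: -533669/25 ≈ -21347.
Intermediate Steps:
I = 9 (I = 4 + 5 = 9)
((I + 37)/(8 + 42))*(-23203) = ((9 + 37)/(8 + 42))*(-23203) = (46/50)*(-23203) = (46*(1/50))*(-23203) = (23/25)*(-23203) = -533669/25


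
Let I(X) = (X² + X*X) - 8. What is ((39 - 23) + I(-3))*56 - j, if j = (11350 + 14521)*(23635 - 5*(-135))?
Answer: -628922554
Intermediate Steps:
I(X) = -8 + 2*X² (I(X) = (X² + X²) - 8 = 2*X² - 8 = -8 + 2*X²)
j = 628924010 (j = 25871*(23635 + 675) = 25871*24310 = 628924010)
((39 - 23) + I(-3))*56 - j = ((39 - 23) + (-8 + 2*(-3)²))*56 - 1*628924010 = (16 + (-8 + 2*9))*56 - 628924010 = (16 + (-8 + 18))*56 - 628924010 = (16 + 10)*56 - 628924010 = 26*56 - 628924010 = 1456 - 628924010 = -628922554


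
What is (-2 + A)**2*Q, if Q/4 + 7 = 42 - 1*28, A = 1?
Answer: 28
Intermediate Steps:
Q = 28 (Q = -28 + 4*(42 - 1*28) = -28 + 4*(42 - 28) = -28 + 4*14 = -28 + 56 = 28)
(-2 + A)**2*Q = (-2 + 1)**2*28 = (-1)**2*28 = 1*28 = 28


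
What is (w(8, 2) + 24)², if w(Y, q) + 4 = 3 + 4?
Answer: 729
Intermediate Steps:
w(Y, q) = 3 (w(Y, q) = -4 + (3 + 4) = -4 + 7 = 3)
(w(8, 2) + 24)² = (3 + 24)² = 27² = 729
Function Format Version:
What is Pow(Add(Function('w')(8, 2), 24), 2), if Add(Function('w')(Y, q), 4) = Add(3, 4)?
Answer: 729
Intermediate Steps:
Function('w')(Y, q) = 3 (Function('w')(Y, q) = Add(-4, Add(3, 4)) = Add(-4, 7) = 3)
Pow(Add(Function('w')(8, 2), 24), 2) = Pow(Add(3, 24), 2) = Pow(27, 2) = 729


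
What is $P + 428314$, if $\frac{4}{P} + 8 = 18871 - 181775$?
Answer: $\frac{17444372591}{40728} \approx 4.2831 \cdot 10^{5}$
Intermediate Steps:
$P = - \frac{1}{40728}$ ($P = \frac{4}{-8 + \left(18871 - 181775\right)} = \frac{4}{-8 - 162904} = \frac{4}{-162912} = 4 \left(- \frac{1}{162912}\right) = - \frac{1}{40728} \approx -2.4553 \cdot 10^{-5}$)
$P + 428314 = - \frac{1}{40728} + 428314 = \frac{17444372591}{40728}$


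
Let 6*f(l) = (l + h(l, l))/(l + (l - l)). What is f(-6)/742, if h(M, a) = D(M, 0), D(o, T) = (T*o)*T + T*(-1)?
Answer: 1/4452 ≈ 0.00022462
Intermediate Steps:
D(o, T) = -T + o*T² (D(o, T) = o*T² - T = -T + o*T²)
h(M, a) = 0 (h(M, a) = 0*(-1 + 0*M) = 0*(-1 + 0) = 0*(-1) = 0)
f(l) = ⅙ (f(l) = ((l + 0)/(l + (l - l)))/6 = (l/(l + 0))/6 = (l/l)/6 = (⅙)*1 = ⅙)
f(-6)/742 = (⅙)/742 = (⅙)*(1/742) = 1/4452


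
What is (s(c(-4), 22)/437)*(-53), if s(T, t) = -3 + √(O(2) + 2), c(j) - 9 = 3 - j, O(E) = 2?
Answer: 53/437 ≈ 0.12128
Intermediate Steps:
c(j) = 12 - j (c(j) = 9 + (3 - j) = 12 - j)
s(T, t) = -1 (s(T, t) = -3 + √(2 + 2) = -3 + √4 = -3 + 2 = -1)
(s(c(-4), 22)/437)*(-53) = -1/437*(-53) = 53/437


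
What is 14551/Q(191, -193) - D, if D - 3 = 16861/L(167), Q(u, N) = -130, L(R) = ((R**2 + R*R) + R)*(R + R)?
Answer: -13959209488/121456595 ≈ -114.93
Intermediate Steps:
L(R) = 2*R*(R + 2*R**2) (L(R) = ((R**2 + R**2) + R)*(2*R) = (2*R**2 + R)*(2*R) = (R + 2*R**2)*(2*R) = 2*R*(R + 2*R**2))
D = 56073751/18685630 (D = 3 + 16861/((167**2*(2 + 4*167))) = 3 + 16861/((27889*(2 + 668))) = 3 + 16861/((27889*670)) = 3 + 16861/18685630 = 56073751/18685630 ≈ 3.0009)
14551/Q(191, -193) - D = 14551/(-130) - 1*56073751/18685630 = 14551*(-1/130) - 56073751/18685630 = -14551/130 - 56073751/18685630 = -13959209488/121456595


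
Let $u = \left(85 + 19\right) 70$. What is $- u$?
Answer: $-7280$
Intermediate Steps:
$u = 7280$ ($u = 104 \cdot 70 = 7280$)
$- u = \left(-1\right) 7280 = -7280$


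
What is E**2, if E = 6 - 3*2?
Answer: 0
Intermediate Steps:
E = 0 (E = 6 - 6 = 0)
E**2 = 0**2 = 0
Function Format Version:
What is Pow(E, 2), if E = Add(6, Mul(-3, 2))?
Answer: 0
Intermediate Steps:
E = 0 (E = Add(6, -6) = 0)
Pow(E, 2) = Pow(0, 2) = 0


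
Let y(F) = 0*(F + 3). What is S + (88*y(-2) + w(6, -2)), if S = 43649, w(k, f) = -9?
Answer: 43640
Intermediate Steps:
y(F) = 0 (y(F) = 0*(3 + F) = 0)
S + (88*y(-2) + w(6, -2)) = 43649 + (88*0 - 9) = 43649 + (0 - 9) = 43649 - 9 = 43640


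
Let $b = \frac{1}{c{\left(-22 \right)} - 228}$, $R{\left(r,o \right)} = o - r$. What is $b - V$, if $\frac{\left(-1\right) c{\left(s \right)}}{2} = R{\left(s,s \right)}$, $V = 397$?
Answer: $- \frac{90517}{228} \approx -397.0$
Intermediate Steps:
$c{\left(s \right)} = 0$ ($c{\left(s \right)} = - 2 \left(s - s\right) = \left(-2\right) 0 = 0$)
$b = - \frac{1}{228}$ ($b = \frac{1}{0 - 228} = \frac{1}{-228} = - \frac{1}{228} \approx -0.004386$)
$b - V = - \frac{1}{228} - 397 = - \frac{90517}{228}$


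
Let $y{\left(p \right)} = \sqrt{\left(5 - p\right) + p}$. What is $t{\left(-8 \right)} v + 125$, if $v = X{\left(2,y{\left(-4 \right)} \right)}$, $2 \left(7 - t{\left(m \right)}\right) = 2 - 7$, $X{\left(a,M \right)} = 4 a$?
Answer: $201$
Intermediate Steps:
$y{\left(p \right)} = \sqrt{5}$
$t{\left(m \right)} = \frac{19}{2}$ ($t{\left(m \right)} = 7 - \frac{2 - 7}{2} = 7 - - \frac{5}{2} = 7 + \frac{5}{2} = \frac{19}{2}$)
$v = 8$ ($v = 4 \cdot 2 = 8$)
$t{\left(-8 \right)} v + 125 = \frac{19}{2} \cdot 8 + 125 = 76 + 125 = 201$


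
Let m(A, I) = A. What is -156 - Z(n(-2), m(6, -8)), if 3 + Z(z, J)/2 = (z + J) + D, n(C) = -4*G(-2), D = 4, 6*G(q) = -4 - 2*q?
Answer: -170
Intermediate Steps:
G(q) = -⅔ - q/3 (G(q) = (-4 - 2*q)/6 = -⅔ - q/3)
n(C) = 0 (n(C) = -4*(-⅔ - ⅓*(-2)) = -4*(-⅔ + ⅔) = -4*0 = 0)
Z(z, J) = 2 + 2*J + 2*z (Z(z, J) = -6 + 2*((z + J) + 4) = -6 + 2*((J + z) + 4) = -6 + 2*(4 + J + z) = -6 + (8 + 2*J + 2*z) = 2 + 2*J + 2*z)
-156 - Z(n(-2), m(6, -8)) = -156 - (2 + 2*6 + 2*0) = -156 - (2 + 12 + 0) = -156 - 1*14 = -156 - 14 = -170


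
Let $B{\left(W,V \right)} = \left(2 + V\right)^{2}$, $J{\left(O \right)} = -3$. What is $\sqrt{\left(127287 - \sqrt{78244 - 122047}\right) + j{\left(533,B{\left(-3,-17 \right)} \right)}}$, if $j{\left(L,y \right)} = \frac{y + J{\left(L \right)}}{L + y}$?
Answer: $\frac{\sqrt{18283674036 - 430923 i \sqrt{4867}}}{379} \approx 356.77 - 0.29331 i$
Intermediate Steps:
$j{\left(L,y \right)} = \frac{-3 + y}{L + y}$ ($j{\left(L,y \right)} = \frac{y - 3}{L + y} = \frac{-3 + y}{L + y}$)
$\sqrt{\left(127287 - \sqrt{78244 - 122047}\right) + j{\left(533,B{\left(-3,-17 \right)} \right)}} = \sqrt{\left(127287 - \sqrt{78244 - 122047}\right) + \frac{-3 + \left(2 - 17\right)^{2}}{533 + \left(2 - 17\right)^{2}}} = \sqrt{\left(127287 - \sqrt{-43803}\right) + \frac{-3 + \left(-15\right)^{2}}{533 + \left(-15\right)^{2}}} = \sqrt{\left(127287 - 3 i \sqrt{4867}\right) + \frac{-3 + 225}{533 + 225}} = \sqrt{\left(127287 - 3 i \sqrt{4867}\right) + \frac{1}{758} \cdot 222} = \sqrt{\left(127287 - 3 i \sqrt{4867}\right) + \frac{111}{379}} = \sqrt{\frac{48241884}{379} - 3 i \sqrt{4867}}$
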